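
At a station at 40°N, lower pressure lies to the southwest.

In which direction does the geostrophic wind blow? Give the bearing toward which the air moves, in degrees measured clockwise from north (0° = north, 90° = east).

315°

The pressure-gradient force points toward the southwest (bearing 225°).
Geostrophic balance: in the Northern Hemisphere the Coriolis force deflects motion to the right, so the geostrophic wind blows 90° to the right of the pressure-gradient force (low pressure on the left).
Rotating 225° by 90° clockwise gives 315° — the wind blows toward the northwest.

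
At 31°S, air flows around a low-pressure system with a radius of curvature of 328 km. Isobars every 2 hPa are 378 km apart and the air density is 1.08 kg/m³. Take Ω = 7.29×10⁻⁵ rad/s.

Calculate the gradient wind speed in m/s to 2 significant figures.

5.4 m/s

Coriolis parameter at 31°S:
f = 2Ω sin φ = 2 × 7.29×10⁻⁵ × sin 31° = 7.51×10⁻⁵ s⁻¹
Pressure gradient: |∂P/∂n| = 200 Pa / 378000 m = 5.29×10⁻⁴ Pa/m
Geostrophic speed: V_g = |∂P/∂n|/(fρ) = 5.29×10⁻⁴/(7.51×10⁻⁵ × 1.08) = 6.52 m/s
Around a low, centrifugal force acts outward with Coriolis, so pressure-gradient force balances both:
(1/ρ)|∂P/∂n| = fV + V²/R  →  V² + fR·V − fR·V_g = 0
With fR = 7.51×10⁻⁵ × 328×10³ m = 24.6 m/s:
V = [−fR + √((fR)² + 4 fR V_g)]/2 = [−24.6 + √(24.6² + 4×24.6×6.52)]/2 = 5.36 m/s
Subgeostrophic (V < V_g = 6.52 m/s), as expected around a low.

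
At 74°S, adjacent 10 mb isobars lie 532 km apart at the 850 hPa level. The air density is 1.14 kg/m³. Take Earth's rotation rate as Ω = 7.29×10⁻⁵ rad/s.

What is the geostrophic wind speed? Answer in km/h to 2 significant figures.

42 km/h

Coriolis parameter at 74°S:
f = 2Ω sin φ = 2 × 7.29×10⁻⁵ × sin 74° = 1.40×10⁻⁴ s⁻¹
Pressure gradient: |∂P/∂n| = 1000 Pa / 532000 m = 1.88×10⁻³ Pa/m
Geostrophic balance (pressure-gradient force = Coriolis force):
V_g = (1/(fρ)) |∂P/∂n| = 1.88×10⁻³ / (1.40×10⁻⁴ × 1.14) = 11.8 m/s
Converting: 11.8 m/s × 3.6 = 42 km/h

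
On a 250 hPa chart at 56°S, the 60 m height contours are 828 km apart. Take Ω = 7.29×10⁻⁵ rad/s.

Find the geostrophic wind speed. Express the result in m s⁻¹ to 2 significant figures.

Coriolis parameter at 56°S:
f = 2Ω sin φ = 2 × 7.29×10⁻⁵ × sin 56° = 1.21×10⁻⁴ s⁻¹
Height gradient: |∂Z/∂n| = 60 m / 828000 m = 7.25×10⁻⁵
On a pressure surface, geostrophic balance gives V_g = (g/f)|∂Z/∂n|:
V_g = 9.81 × 7.25×10⁻⁵ / 1.21×10⁻⁴ = 5.88 m/s

5.9 m s⁻¹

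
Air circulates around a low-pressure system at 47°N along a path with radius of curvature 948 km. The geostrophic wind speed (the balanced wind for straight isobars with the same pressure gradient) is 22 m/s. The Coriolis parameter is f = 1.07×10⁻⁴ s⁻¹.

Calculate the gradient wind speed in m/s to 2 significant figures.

Around a low, centrifugal force acts outward with Coriolis, so pressure-gradient force balances both:
(1/ρ)|∂P/∂n| = fV + V²/R  →  V² + fR·V − fR·V_g = 0
With fR = 1.07×10⁻⁴ × 948×10³ m = 101 m/s:
V = [−fR + √((fR)² + 4 fR V_g)]/2 = [−101 + √(101² + 4×101×22)]/2 = 18.6 m/s
Subgeostrophic (V < V_g = 22 m/s), as expected around a low.

19 m/s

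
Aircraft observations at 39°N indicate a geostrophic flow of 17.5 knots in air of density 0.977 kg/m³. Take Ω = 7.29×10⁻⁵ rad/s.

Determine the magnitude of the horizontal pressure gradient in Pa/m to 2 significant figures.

8.1×10⁻⁴ Pa/m

Coriolis parameter at 39°N:
f = 2Ω sin φ = 2 × 7.29×10⁻⁵ × sin 39° = 9.18×10⁻⁵ s⁻¹
Wind speed in SI: 17.5 knots = 9.00 m/s
Geostrophic balance rearranged: |∂P/∂n| = f ρ V_g
|∂P/∂n| = 9.18×10⁻⁵ × 0.977 × 9.00 = 8.07×10⁻⁴ Pa/m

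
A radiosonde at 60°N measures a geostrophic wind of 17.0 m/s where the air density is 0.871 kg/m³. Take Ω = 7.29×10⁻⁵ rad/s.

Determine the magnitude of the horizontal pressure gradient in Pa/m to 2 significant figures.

Coriolis parameter at 60°N:
f = 2Ω sin φ = 2 × 7.29×10⁻⁵ × sin 60° = 1.26×10⁻⁴ s⁻¹
Geostrophic balance rearranged: |∂P/∂n| = f ρ V_g
|∂P/∂n| = 1.26×10⁻⁴ × 0.871 × 17.0 = 1.87×10⁻³ Pa/m

1.9×10⁻³ Pa/m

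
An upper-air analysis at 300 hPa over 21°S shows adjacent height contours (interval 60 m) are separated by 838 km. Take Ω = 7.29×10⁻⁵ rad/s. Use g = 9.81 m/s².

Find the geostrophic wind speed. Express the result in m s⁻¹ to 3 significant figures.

Coriolis parameter at 21°S:
f = 2Ω sin φ = 2 × 7.29×10⁻⁵ × sin 21° = 5.23×10⁻⁵ s⁻¹
Height gradient: |∂Z/∂n| = 60 m / 838000 m = 7.16×10⁻⁵
On a pressure surface, geostrophic balance gives V_g = (g/f)|∂Z/∂n|:
V_g = 9.81 × 7.16×10⁻⁵ / 5.23×10⁻⁵ = 13.4 m/s

13.4 m s⁻¹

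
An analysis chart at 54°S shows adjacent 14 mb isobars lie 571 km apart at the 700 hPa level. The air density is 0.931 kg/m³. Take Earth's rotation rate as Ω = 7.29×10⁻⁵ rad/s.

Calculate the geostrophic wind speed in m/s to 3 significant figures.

22.3 m/s

Coriolis parameter at 54°S:
f = 2Ω sin φ = 2 × 7.29×10⁻⁵ × sin 54° = 1.18×10⁻⁴ s⁻¹
Pressure gradient: |∂P/∂n| = 1400 Pa / 571000 m = 2.45×10⁻³ Pa/m
Geostrophic balance (pressure-gradient force = Coriolis force):
V_g = (1/(fρ)) |∂P/∂n| = 2.45×10⁻³ / (1.18×10⁻⁴ × 0.931) = 22.3 m/s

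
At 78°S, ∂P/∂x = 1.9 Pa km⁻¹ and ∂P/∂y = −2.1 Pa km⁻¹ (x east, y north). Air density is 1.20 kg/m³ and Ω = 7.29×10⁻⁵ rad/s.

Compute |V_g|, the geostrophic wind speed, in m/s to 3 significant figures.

16.5 m/s

Coriolis parameter at 78°S:
f = 2Ω sin φ = 2 × 7.29×10⁻⁵ × sin 78° = 1.43×10⁻⁴ s⁻¹
In the Southern Hemisphere f is negative: f = −1.43×10⁻⁴ s⁻¹.
Component geostrophic relations (x east, y north):
u_g = −(1/(fρ)) ∂P/∂y,  v_g = (1/(fρ)) ∂P/∂x
u_g = −(−2.1×10⁻³)/(−1.43×10⁻⁴ × 1.20) = −12.3 m/s;  v_g = (1.9×10⁻³)/(−1.43×10⁻⁴ × 1.20) = −11.1 m/s
|V_g| = √(u_g² + v_g²) = 16.5 m/s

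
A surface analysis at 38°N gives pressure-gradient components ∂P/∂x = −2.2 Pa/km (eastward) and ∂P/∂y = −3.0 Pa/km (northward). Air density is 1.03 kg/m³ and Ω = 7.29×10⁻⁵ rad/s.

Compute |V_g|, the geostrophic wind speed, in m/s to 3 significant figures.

Coriolis parameter at 38°N:
f = 2Ω sin φ = 2 × 7.29×10⁻⁵ × sin 38° = 8.98×10⁻⁵ s⁻¹
Component geostrophic relations (x east, y north):
u_g = −(1/(fρ)) ∂P/∂y,  v_g = (1/(fρ)) ∂P/∂x
u_g = −(−3.0×10⁻³)/(8.98×10⁻⁵ × 1.03) = 32.4 m/s;  v_g = (−2.2×10⁻³)/(8.98×10⁻⁵ × 1.03) = −23.8 m/s
|V_g| = √(u_g² + v_g²) = 40.2 m/s

40.2 m/s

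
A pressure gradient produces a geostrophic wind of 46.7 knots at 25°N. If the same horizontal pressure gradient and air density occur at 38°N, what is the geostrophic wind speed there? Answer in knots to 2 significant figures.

32 knots

With the same pressure gradient and density, V_g ∝ 1/f ∝ 1/sin φ.
V₂ = V₁ · sin φ₁ / sin φ₂ = 46.7 × sin 25° / sin 38°
V₂ = 46.7 × 0.4226/0.6157 = 32 knots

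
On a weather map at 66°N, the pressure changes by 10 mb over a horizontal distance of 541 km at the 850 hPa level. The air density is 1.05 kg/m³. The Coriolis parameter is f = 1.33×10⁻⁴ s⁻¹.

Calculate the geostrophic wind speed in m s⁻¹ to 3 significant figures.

13.2 m s⁻¹

Pressure gradient: |∂P/∂n| = 1000 Pa / 541000 m = 1.85×10⁻³ Pa/m
Geostrophic balance (pressure-gradient force = Coriolis force):
V_g = (1/(fρ)) |∂P/∂n| = 1.85×10⁻³ / (1.33×10⁻⁴ × 1.05) = 13.2 m/s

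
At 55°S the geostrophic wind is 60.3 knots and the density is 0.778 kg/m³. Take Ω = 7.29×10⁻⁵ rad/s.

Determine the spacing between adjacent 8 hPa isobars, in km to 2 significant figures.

280 km

Coriolis parameter at 55°S:
f = 2Ω sin φ = 2 × 7.29×10⁻⁵ × sin 55° = 1.19×10⁻⁴ s⁻¹
Wind speed in SI: 60.3 knots = 31.0 m/s
Geostrophic balance rearranged: |∂P/∂n| = f ρ V_g
|∂P/∂n| = 1.19×10⁻⁴ × 0.778 × 31.0 = 2.88×10⁻³ Pa/m
Isobar spacing: Δn = ΔP/|∂P/∂n| = 800 Pa / 2.88×10⁻³ Pa/m = 277545 m ≈ 280 km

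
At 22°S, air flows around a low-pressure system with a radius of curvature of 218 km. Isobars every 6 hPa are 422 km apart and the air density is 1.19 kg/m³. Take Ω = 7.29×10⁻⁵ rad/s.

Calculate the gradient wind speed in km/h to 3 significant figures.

Coriolis parameter at 22°S:
f = 2Ω sin φ = 2 × 7.29×10⁻⁵ × sin 22° = 5.46×10⁻⁵ s⁻¹
Pressure gradient: |∂P/∂n| = 600 Pa / 422000 m = 1.42×10⁻³ Pa/m
Geostrophic speed: V_g = |∂P/∂n|/(fρ) = 1.42×10⁻³/(5.46×10⁻⁵ × 1.19) = 21.9 m/s
Around a low, centrifugal force acts outward with Coriolis, so pressure-gradient force balances both:
(1/ρ)|∂P/∂n| = fV + V²/R  →  V² + fR·V − fR·V_g = 0
With fR = 5.46×10⁻⁵ × 218×10³ m = 11.9 m/s:
V = [−fR + √((fR)² + 4 fR V_g)]/2 = [−11.9 + √(11.9² + 4×11.9×21.9)]/2 = 11.2 m/s
Subgeostrophic (V < V_g = 21.9 m/s), as expected around a low.
Converting: 11.2 m/s × 3.6 = 40.5 km/h

40.5 km/h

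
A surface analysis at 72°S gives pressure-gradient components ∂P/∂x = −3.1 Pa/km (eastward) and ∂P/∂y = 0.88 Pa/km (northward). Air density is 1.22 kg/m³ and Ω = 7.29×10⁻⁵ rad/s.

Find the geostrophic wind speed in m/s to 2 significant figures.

19 m/s

Coriolis parameter at 72°S:
f = 2Ω sin φ = 2 × 7.29×10⁻⁵ × sin 72° = 1.39×10⁻⁴ s⁻¹
In the Southern Hemisphere f is negative: f = −1.39×10⁻⁴ s⁻¹.
Component geostrophic relations (x east, y north):
u_g = −(1/(fρ)) ∂P/∂y,  v_g = (1/(fρ)) ∂P/∂x
u_g = −(0.88×10⁻³)/(−1.39×10⁻⁴ × 1.22) = 5.20 m/s;  v_g = (−3.1×10⁻³)/(−1.39×10⁻⁴ × 1.22) = 18.3 m/s
|V_g| = √(u_g² + v_g²) = 19.0 m/s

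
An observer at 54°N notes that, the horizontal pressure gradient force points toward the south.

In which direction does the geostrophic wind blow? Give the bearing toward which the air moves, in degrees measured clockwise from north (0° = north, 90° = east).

270°

The pressure-gradient force points toward the south (bearing 180°).
Geostrophic balance: in the Northern Hemisphere the Coriolis force deflects motion to the right, so the geostrophic wind blows 90° to the right of the pressure-gradient force (low pressure on the left).
Rotating 180° by 90° clockwise gives 270° — the wind blows toward the west.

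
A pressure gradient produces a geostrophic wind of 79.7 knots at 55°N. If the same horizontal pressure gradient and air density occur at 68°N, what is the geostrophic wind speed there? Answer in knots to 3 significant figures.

With the same pressure gradient and density, V_g ∝ 1/f ∝ 1/sin φ.
V₂ = V₁ · sin φ₁ / sin φ₂ = 79.7 × sin 55° / sin 68°
V₂ = 79.7 × 0.8192/0.9272 = 70.4 knots

70.4 knots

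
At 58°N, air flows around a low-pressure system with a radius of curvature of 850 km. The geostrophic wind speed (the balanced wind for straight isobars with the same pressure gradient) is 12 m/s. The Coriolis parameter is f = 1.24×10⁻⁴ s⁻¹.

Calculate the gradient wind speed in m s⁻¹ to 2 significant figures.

Around a low, centrifugal force acts outward with Coriolis, so pressure-gradient force balances both:
(1/ρ)|∂P/∂n| = fV + V²/R  →  V² + fR·V − fR·V_g = 0
With fR = 1.24×10⁻⁴ × 850×10³ m = 105 m/s:
V = [−fR + √((fR)² + 4 fR V_g)]/2 = [−105 + √(105² + 4×105×12)]/2 = 10.9 m/s
Subgeostrophic (V < V_g = 12 m/s), as expected around a low.

11 m s⁻¹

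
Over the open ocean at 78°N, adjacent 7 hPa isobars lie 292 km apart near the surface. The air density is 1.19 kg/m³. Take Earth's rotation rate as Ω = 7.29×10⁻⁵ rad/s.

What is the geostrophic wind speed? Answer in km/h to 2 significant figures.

51 km/h

Coriolis parameter at 78°N:
f = 2Ω sin φ = 2 × 7.29×10⁻⁵ × sin 78° = 1.43×10⁻⁴ s⁻¹
Pressure gradient: |∂P/∂n| = 700 Pa / 292000 m = 2.40×10⁻³ Pa/m
Geostrophic balance (pressure-gradient force = Coriolis force):
V_g = (1/(fρ)) |∂P/∂n| = 2.40×10⁻³ / (1.43×10⁻⁴ × 1.19) = 14.1 m/s
Converting: 14.1 m/s × 3.6 = 51 km/h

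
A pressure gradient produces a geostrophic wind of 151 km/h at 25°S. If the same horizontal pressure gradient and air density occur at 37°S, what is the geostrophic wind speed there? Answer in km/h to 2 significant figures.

With the same pressure gradient and density, V_g ∝ 1/f ∝ 1/sin φ.
V₂ = V₁ · sin φ₁ / sin φ₂ = 151 × sin 25° / sin 37°
V₂ = 151 × 0.4226/0.6018 = 110 km/h

110 km/h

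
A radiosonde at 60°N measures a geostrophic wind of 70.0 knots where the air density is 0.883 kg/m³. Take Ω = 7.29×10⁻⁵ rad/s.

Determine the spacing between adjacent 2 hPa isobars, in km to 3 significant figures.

Coriolis parameter at 60°N:
f = 2Ω sin φ = 2 × 7.29×10⁻⁵ × sin 60° = 1.26×10⁻⁴ s⁻¹
Wind speed in SI: 70.0 knots = 36.0 m/s
Geostrophic balance rearranged: |∂P/∂n| = f ρ V_g
|∂P/∂n| = 1.26×10⁻⁴ × 0.883 × 36.0 = 4.01×10⁻³ Pa/m
Isobar spacing: Δn = ΔP/|∂P/∂n| = 200 Pa / 4.01×10⁻³ Pa/m = 49813 m ≈ 49.8 km

49.8 km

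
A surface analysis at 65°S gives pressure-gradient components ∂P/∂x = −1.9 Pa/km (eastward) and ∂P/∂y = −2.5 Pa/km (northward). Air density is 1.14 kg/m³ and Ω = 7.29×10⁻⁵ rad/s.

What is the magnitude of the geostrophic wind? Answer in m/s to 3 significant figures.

Coriolis parameter at 65°S:
f = 2Ω sin φ = 2 × 7.29×10⁻⁵ × sin 65° = 1.32×10⁻⁴ s⁻¹
In the Southern Hemisphere f is negative: f = −1.32×10⁻⁴ s⁻¹.
Component geostrophic relations (x east, y north):
u_g = −(1/(fρ)) ∂P/∂y,  v_g = (1/(fρ)) ∂P/∂x
u_g = −(−2.5×10⁻³)/(−1.32×10⁻⁴ × 1.14) = −16.6 m/s;  v_g = (−1.9×10⁻³)/(−1.32×10⁻⁴ × 1.14) = 12.6 m/s
|V_g| = √(u_g² + v_g²) = 20.8 m/s

20.8 m/s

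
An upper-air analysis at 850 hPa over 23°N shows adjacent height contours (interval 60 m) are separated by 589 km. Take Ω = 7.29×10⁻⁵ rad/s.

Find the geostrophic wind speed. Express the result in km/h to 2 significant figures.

Coriolis parameter at 23°N:
f = 2Ω sin φ = 2 × 7.29×10⁻⁵ × sin 23° = 5.70×10⁻⁵ s⁻¹
Height gradient: |∂Z/∂n| = 60 m / 589000 m = 1.02×10⁻⁴
On a pressure surface, geostrophic balance gives V_g = (g/f)|∂Z/∂n|:
V_g = 9.81 × 1.02×10⁻⁴ / 5.70×10⁻⁵ = 17.5 m/s
Converting: 17.5 m/s × 3.6 = 63 km/h

63 km/h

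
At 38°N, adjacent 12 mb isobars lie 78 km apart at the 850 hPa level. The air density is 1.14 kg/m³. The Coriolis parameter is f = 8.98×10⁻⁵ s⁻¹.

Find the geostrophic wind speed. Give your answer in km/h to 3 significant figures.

Pressure gradient: |∂P/∂n| = 1200 Pa / 78000 m = 1.54×10⁻² Pa/m
Geostrophic balance (pressure-gradient force = Coriolis force):
V_g = (1/(fρ)) |∂P/∂n| = 1.54×10⁻² / (8.98×10⁻⁵ × 1.14) = 150 m/s
Converting: 150 m/s × 3.6 = 541 km/h

541 km/h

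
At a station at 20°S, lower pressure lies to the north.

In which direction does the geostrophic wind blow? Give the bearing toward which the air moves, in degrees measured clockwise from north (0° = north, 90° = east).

The pressure-gradient force points toward the north (bearing 000°).
Geostrophic balance: in the Southern Hemisphere the Coriolis force deflects motion to the left, so the geostrophic wind blows 90° to the left of the pressure-gradient force (low pressure on the right).
Rotating 000° by 90° counterclockwise gives 270° — the wind blows toward the west.

270°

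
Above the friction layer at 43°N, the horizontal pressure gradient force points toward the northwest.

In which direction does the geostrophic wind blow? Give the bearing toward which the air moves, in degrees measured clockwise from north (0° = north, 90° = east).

045°

The pressure-gradient force points toward the northwest (bearing 315°).
Geostrophic balance: in the Northern Hemisphere the Coriolis force deflects motion to the right, so the geostrophic wind blows 90° to the right of the pressure-gradient force (low pressure on the left).
Rotating 315° by 90° clockwise gives 045° — the wind blows toward the northeast.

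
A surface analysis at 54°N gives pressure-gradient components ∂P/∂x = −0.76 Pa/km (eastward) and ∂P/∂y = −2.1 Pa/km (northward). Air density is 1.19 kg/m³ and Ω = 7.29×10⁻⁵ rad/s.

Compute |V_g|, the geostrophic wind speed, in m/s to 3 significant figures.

15.9 m/s

Coriolis parameter at 54°N:
f = 2Ω sin φ = 2 × 7.29×10⁻⁵ × sin 54° = 1.18×10⁻⁴ s⁻¹
Component geostrophic relations (x east, y north):
u_g = −(1/(fρ)) ∂P/∂y,  v_g = (1/(fρ)) ∂P/∂x
u_g = −(−2.1×10⁻³)/(1.18×10⁻⁴ × 1.19) = 15.0 m/s;  v_g = (−0.76×10⁻³)/(1.18×10⁻⁴ × 1.19) = −5.41 m/s
|V_g| = √(u_g² + v_g²) = 15.9 m/s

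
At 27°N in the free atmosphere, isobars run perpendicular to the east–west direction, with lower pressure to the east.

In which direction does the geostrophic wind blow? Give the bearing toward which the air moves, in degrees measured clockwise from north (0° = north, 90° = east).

The pressure-gradient force points toward the east (bearing 090°).
Geostrophic balance: in the Northern Hemisphere the Coriolis force deflects motion to the right, so the geostrophic wind blows 90° to the right of the pressure-gradient force (low pressure on the left).
Rotating 090° by 90° clockwise gives 180° — the wind blows toward the south.

180°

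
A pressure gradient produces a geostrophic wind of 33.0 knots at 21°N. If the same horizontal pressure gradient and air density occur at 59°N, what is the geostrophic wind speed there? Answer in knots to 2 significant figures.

With the same pressure gradient and density, V_g ∝ 1/f ∝ 1/sin φ.
V₂ = V₁ · sin φ₁ / sin φ₂ = 33.0 × sin 21° / sin 59°
V₂ = 33.0 × 0.3584/0.8572 = 14 knots

14 knots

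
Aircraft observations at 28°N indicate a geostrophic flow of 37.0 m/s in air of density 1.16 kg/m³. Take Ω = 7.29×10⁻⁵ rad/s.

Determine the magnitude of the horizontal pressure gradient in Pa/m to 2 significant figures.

Coriolis parameter at 28°N:
f = 2Ω sin φ = 2 × 7.29×10⁻⁵ × sin 28° = 6.84×10⁻⁵ s⁻¹
Geostrophic balance rearranged: |∂P/∂n| = f ρ V_g
|∂P/∂n| = 6.84×10⁻⁵ × 1.16 × 37.0 = 2.94×10⁻³ Pa/m

2.9×10⁻³ Pa/m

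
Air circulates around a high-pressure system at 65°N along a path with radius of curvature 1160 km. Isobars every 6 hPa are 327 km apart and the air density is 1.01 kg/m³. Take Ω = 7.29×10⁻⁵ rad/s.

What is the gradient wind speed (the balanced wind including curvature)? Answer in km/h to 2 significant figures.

Coriolis parameter at 65°N:
f = 2Ω sin φ = 2 × 7.29×10⁻⁵ × sin 65° = 1.32×10⁻⁴ s⁻¹
Pressure gradient: |∂P/∂n| = 600 Pa / 327000 m = 1.83×10⁻³ Pa/m
Geostrophic speed: V_g = |∂P/∂n|/(fρ) = 1.83×10⁻³/(1.32×10⁻⁴ × 1.01) = 13.7 m/s
Around a high, pressure-gradient force acts outward with centrifugal, so Coriolis balances both:
fV = (1/ρ)|∂P/∂n| + V²/R  →  V² − fR·V + fR·V_g = 0
With fR = 1.32×10⁻⁴ × 1160×10³ m = 153 m/s:
V = [fR − √((fR)² − 4 fR V_g)]/2 = [153 − √(153² − 4×153×13.7)]/2 = 15.3 m/s
Supergeostrophic (V > V_g = 13.7 m/s), as expected around a high.
Converting: 15.3 m/s × 3.6 = 55 km/h

55 km/h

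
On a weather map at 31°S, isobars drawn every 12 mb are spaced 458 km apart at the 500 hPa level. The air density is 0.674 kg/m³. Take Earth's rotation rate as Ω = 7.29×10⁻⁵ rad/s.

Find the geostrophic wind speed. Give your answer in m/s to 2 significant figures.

Coriolis parameter at 31°S:
f = 2Ω sin φ = 2 × 7.29×10⁻⁵ × sin 31° = 7.51×10⁻⁵ s⁻¹
Pressure gradient: |∂P/∂n| = 1200 Pa / 458000 m = 2.62×10⁻³ Pa/m
Geostrophic balance (pressure-gradient force = Coriolis force):
V_g = (1/(fρ)) |∂P/∂n| = 2.62×10⁻³ / (7.51×10⁻⁵ × 0.674) = 51.8 m/s

52 m/s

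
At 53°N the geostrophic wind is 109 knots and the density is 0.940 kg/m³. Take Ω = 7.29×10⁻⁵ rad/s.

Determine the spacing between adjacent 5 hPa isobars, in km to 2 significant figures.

Coriolis parameter at 53°N:
f = 2Ω sin φ = 2 × 7.29×10⁻⁵ × sin 53° = 1.16×10⁻⁴ s⁻¹
Wind speed in SI: 109 knots = 56.1 m/s
Geostrophic balance rearranged: |∂P/∂n| = f ρ V_g
|∂P/∂n| = 1.16×10⁻⁴ × 0.940 × 56.1 = 6.14×10⁻³ Pa/m
Isobar spacing: Δn = ΔP/|∂P/∂n| = 500 Pa / 6.14×10⁻³ Pa/m = 81465 m ≈ 81 km

81 km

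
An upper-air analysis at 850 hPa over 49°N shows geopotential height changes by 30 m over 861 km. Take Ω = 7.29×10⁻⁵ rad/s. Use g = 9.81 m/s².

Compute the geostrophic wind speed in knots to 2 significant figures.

6.0 knots

Coriolis parameter at 49°N:
f = 2Ω sin φ = 2 × 7.29×10⁻⁵ × sin 49° = 1.10×10⁻⁴ s⁻¹
Height gradient: |∂Z/∂n| = 30 m / 861000 m = 3.48×10⁻⁵
On a pressure surface, geostrophic balance gives V_g = (g/f)|∂Z/∂n|:
V_g = 9.81 × 3.48×10⁻⁵ / 1.10×10⁻⁴ = 3.11 m/s
Converting: 3.11 m/s × 1.944 = 6.0 knots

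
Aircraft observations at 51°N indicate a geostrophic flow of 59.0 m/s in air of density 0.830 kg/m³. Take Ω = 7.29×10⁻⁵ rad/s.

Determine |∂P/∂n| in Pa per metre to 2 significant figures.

Coriolis parameter at 51°N:
f = 2Ω sin φ = 2 × 7.29×10⁻⁵ × sin 51° = 1.13×10⁻⁴ s⁻¹
Geostrophic balance rearranged: |∂P/∂n| = f ρ V_g
|∂P/∂n| = 1.13×10⁻⁴ × 0.830 × 59.0 = 5.55×10⁻³ Pa/m

5.5×10⁻³ Pa/m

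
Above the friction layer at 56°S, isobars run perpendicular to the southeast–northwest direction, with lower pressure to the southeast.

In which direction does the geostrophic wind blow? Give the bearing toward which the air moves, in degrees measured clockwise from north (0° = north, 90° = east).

The pressure-gradient force points toward the southeast (bearing 135°).
Geostrophic balance: in the Southern Hemisphere the Coriolis force deflects motion to the left, so the geostrophic wind blows 90° to the left of the pressure-gradient force (low pressure on the right).
Rotating 135° by 90° counterclockwise gives 045° — the wind blows toward the northeast.

045°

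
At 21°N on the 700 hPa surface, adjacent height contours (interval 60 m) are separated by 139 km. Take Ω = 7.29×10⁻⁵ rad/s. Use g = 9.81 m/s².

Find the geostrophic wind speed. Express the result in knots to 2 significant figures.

Coriolis parameter at 21°N:
f = 2Ω sin φ = 2 × 7.29×10⁻⁵ × sin 21° = 5.23×10⁻⁵ s⁻¹
Height gradient: |∂Z/∂n| = 60 m / 139000 m = 4.32×10⁻⁴
On a pressure surface, geostrophic balance gives V_g = (g/f)|∂Z/∂n|:
V_g = 9.81 × 4.32×10⁻⁴ / 5.23×10⁻⁵ = 81.0 m/s
Converting: 81.0 m/s × 1.944 = 160 knots

160 knots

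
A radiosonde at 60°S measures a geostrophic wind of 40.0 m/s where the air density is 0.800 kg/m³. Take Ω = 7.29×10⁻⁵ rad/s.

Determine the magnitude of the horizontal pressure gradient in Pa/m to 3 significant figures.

Coriolis parameter at 60°S:
f = 2Ω sin φ = 2 × 7.29×10⁻⁵ × sin 60° = 1.26×10⁻⁴ s⁻¹
Geostrophic balance rearranged: |∂P/∂n| = f ρ V_g
|∂P/∂n| = 1.26×10⁻⁴ × 0.800 × 40.0 = 4.04×10⁻³ Pa/m

4.04×10⁻³ Pa/m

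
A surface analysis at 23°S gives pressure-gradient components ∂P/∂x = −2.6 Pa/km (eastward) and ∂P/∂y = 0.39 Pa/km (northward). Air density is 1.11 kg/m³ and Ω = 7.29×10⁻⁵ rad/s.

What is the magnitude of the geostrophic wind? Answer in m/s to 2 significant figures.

Coriolis parameter at 23°S:
f = 2Ω sin φ = 2 × 7.29×10⁻⁵ × sin 23° = 5.70×10⁻⁵ s⁻¹
In the Southern Hemisphere f is negative: f = −5.70×10⁻⁵ s⁻¹.
Component geostrophic relations (x east, y north):
u_g = −(1/(fρ)) ∂P/∂y,  v_g = (1/(fρ)) ∂P/∂x
u_g = −(0.39×10⁻³)/(−5.70×10⁻⁵ × 1.11) = 6.17 m/s;  v_g = (−2.6×10⁻³)/(−5.70×10⁻⁵ × 1.11) = 41.1 m/s
|V_g| = √(u_g² + v_g²) = 41.6 m/s

42 m/s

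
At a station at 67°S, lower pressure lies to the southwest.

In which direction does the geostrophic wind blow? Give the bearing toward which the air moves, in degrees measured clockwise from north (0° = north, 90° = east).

135°

The pressure-gradient force points toward the southwest (bearing 225°).
Geostrophic balance: in the Southern Hemisphere the Coriolis force deflects motion to the left, so the geostrophic wind blows 90° to the left of the pressure-gradient force (low pressure on the right).
Rotating 225° by 90° counterclockwise gives 135° — the wind blows toward the southeast.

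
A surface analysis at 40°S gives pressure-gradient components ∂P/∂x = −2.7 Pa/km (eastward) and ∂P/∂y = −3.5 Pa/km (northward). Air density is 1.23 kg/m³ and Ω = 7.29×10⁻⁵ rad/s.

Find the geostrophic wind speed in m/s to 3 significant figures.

Coriolis parameter at 40°S:
f = 2Ω sin φ = 2 × 7.29×10⁻⁵ × sin 40° = 9.37×10⁻⁵ s⁻¹
In the Southern Hemisphere f is negative: f = −9.37×10⁻⁵ s⁻¹.
Component geostrophic relations (x east, y north):
u_g = −(1/(fρ)) ∂P/∂y,  v_g = (1/(fρ)) ∂P/∂x
u_g = −(−3.5×10⁻³)/(−9.37×10⁻⁵ × 1.23) = −30.4 m/s;  v_g = (−2.7×10⁻³)/(−9.37×10⁻⁵ × 1.23) = 23.4 m/s
|V_g| = √(u_g² + v_g²) = 38.3 m/s

38.3 m/s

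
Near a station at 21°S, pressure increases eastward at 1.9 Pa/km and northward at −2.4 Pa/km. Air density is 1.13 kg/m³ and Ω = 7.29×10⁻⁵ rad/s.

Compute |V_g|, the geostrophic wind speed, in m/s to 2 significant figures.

Coriolis parameter at 21°S:
f = 2Ω sin φ = 2 × 7.29×10⁻⁵ × sin 21° = 5.23×10⁻⁵ s⁻¹
In the Southern Hemisphere f is negative: f = −5.23×10⁻⁵ s⁻¹.
Component geostrophic relations (x east, y north):
u_g = −(1/(fρ)) ∂P/∂y,  v_g = (1/(fρ)) ∂P/∂x
u_g = −(−2.4×10⁻³)/(−5.23×10⁻⁵ × 1.13) = −40.6 m/s;  v_g = (1.9×10⁻³)/(−5.23×10⁻⁵ × 1.13) = −32.2 m/s
|V_g| = √(u_g² + v_g²) = 51.8 m/s

52 m/s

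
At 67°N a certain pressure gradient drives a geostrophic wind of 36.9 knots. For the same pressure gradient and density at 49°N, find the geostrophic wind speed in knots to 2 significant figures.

45 knots

With the same pressure gradient and density, V_g ∝ 1/f ∝ 1/sin φ.
V₂ = V₁ · sin φ₁ / sin φ₂ = 36.9 × sin 67° / sin 49°
V₂ = 36.9 × 0.9205/0.7547 = 45 knots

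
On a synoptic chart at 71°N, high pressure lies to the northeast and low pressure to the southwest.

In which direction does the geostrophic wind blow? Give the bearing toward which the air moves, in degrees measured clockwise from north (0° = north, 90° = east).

315°

The pressure-gradient force points toward the southwest (bearing 225°).
Geostrophic balance: in the Northern Hemisphere the Coriolis force deflects motion to the right, so the geostrophic wind blows 90° to the right of the pressure-gradient force (low pressure on the left).
Rotating 225° by 90° clockwise gives 315° — the wind blows toward the northwest.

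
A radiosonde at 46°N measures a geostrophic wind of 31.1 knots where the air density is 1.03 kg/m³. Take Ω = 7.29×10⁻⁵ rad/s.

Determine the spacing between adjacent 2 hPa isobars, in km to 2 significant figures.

Coriolis parameter at 46°N:
f = 2Ω sin φ = 2 × 7.29×10⁻⁵ × sin 46° = 1.05×10⁻⁴ s⁻¹
Wind speed in SI: 31.1 knots = 16.0 m/s
Geostrophic balance rearranged: |∂P/∂n| = f ρ V_g
|∂P/∂n| = 1.05×10⁻⁴ × 1.03 × 16.0 = 1.73×10⁻³ Pa/m
Isobar spacing: Δn = ΔP/|∂P/∂n| = 200 Pa / 1.73×10⁻³ Pa/m = 115718 m ≈ 120 km

120 km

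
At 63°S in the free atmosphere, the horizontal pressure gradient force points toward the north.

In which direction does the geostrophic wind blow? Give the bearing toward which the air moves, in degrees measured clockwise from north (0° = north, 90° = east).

270°

The pressure-gradient force points toward the north (bearing 000°).
Geostrophic balance: in the Southern Hemisphere the Coriolis force deflects motion to the left, so the geostrophic wind blows 90° to the left of the pressure-gradient force (low pressure on the right).
Rotating 000° by 90° counterclockwise gives 270° — the wind blows toward the west.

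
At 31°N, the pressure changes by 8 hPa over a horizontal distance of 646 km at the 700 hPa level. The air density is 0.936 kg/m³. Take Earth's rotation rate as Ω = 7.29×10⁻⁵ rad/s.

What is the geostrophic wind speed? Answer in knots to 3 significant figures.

34.2 knots

Coriolis parameter at 31°N:
f = 2Ω sin φ = 2 × 7.29×10⁻⁵ × sin 31° = 7.51×10⁻⁵ s⁻¹
Pressure gradient: |∂P/∂n| = 800 Pa / 646000 m = 1.24×10⁻³ Pa/m
Geostrophic balance (pressure-gradient force = Coriolis force):
V_g = (1/(fρ)) |∂P/∂n| = 1.24×10⁻³ / (7.51×10⁻⁵ × 0.936) = 17.6 m/s
Converting: 17.6 m/s × 1.944 = 34.2 knots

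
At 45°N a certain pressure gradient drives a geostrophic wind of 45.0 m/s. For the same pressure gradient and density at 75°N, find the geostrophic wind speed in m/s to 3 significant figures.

With the same pressure gradient and density, V_g ∝ 1/f ∝ 1/sin φ.
V₂ = V₁ · sin φ₁ / sin φ₂ = 45.0 × sin 45° / sin 75°
V₂ = 45.0 × 0.7071/0.9659 = 32.9 m/s

32.9 m/s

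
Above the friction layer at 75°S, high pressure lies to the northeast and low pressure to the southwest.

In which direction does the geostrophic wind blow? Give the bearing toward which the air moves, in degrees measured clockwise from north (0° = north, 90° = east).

The pressure-gradient force points toward the southwest (bearing 225°).
Geostrophic balance: in the Southern Hemisphere the Coriolis force deflects motion to the left, so the geostrophic wind blows 90° to the left of the pressure-gradient force (low pressure on the right).
Rotating 225° by 90° counterclockwise gives 135° — the wind blows toward the southeast.

135°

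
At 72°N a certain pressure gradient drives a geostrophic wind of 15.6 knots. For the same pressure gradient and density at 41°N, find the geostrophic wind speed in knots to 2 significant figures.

With the same pressure gradient and density, V_g ∝ 1/f ∝ 1/sin φ.
V₂ = V₁ · sin φ₁ / sin φ₂ = 15.6 × sin 72° / sin 41°
V₂ = 15.6 × 0.9511/0.6561 = 23 knots

23 knots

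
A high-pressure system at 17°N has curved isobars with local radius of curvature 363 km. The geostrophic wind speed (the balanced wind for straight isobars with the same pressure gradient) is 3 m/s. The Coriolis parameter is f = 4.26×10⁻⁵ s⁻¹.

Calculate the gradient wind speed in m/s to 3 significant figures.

Around a high, pressure-gradient force acts outward with centrifugal, so Coriolis balances both:
fV = (1/ρ)|∂P/∂n| + V²/R  →  V² − fR·V + fR·V_g = 0
With fR = 4.26×10⁻⁵ × 363×10³ m = 15.5 m/s:
V = [fR − √((fR)² − 4 fR V_g)]/2 = [15.5 − √(15.5² − 4×15.5×3)]/2 = 4.07 m/s
Supergeostrophic (V > V_g = 3 m/s), as expected around a high.

4.07 m/s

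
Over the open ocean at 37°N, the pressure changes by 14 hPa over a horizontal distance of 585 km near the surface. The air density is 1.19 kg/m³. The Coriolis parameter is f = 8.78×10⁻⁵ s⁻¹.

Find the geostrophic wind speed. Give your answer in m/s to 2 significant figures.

Pressure gradient: |∂P/∂n| = 1400 Pa / 585000 m = 2.39×10⁻³ Pa/m
Geostrophic balance (pressure-gradient force = Coriolis force):
V_g = (1/(fρ)) |∂P/∂n| = 2.39×10⁻³ / (8.78×10⁻⁵ × 1.19) = 22.9 m/s

23 m/s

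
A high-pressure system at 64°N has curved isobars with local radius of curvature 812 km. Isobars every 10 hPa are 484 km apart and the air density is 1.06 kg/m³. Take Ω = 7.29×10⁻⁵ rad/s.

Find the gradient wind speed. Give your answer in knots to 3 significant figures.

Coriolis parameter at 64°N:
f = 2Ω sin φ = 2 × 7.29×10⁻⁵ × sin 64° = 1.31×10⁻⁴ s⁻¹
Pressure gradient: |∂P/∂n| = 1000 Pa / 484000 m = 2.07×10⁻³ Pa/m
Geostrophic speed: V_g = |∂P/∂n|/(fρ) = 2.07×10⁻³/(1.31×10⁻⁴ × 1.06) = 14.9 m/s
Around a high, pressure-gradient force acts outward with centrifugal, so Coriolis balances both:
fV = (1/ρ)|∂P/∂n| + V²/R  →  V² − fR·V + fR·V_g = 0
With fR = 1.31×10⁻⁴ × 812×10³ m = 106 m/s:
V = [fR − √((fR)² − 4 fR V_g)]/2 = [106 − √(106² − 4×106×14.9)]/2 = 17.9 m/s
Supergeostrophic (V > V_g = 14.9 m/s), as expected around a high.
Converting: 17.9 m/s × 1.944 = 34.8 knots

34.8 knots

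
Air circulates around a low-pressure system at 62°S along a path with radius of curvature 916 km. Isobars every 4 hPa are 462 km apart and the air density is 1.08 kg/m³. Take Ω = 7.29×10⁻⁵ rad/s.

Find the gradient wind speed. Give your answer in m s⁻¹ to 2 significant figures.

Coriolis parameter at 62°S:
f = 2Ω sin φ = 2 × 7.29×10⁻⁵ × sin 62° = 1.29×10⁻⁴ s⁻¹
Pressure gradient: |∂P/∂n| = 400 Pa / 462000 m = 8.66×10⁻⁴ Pa/m
Geostrophic speed: V_g = |∂P/∂n|/(fρ) = 8.66×10⁻⁴/(1.29×10⁻⁴ × 1.08) = 6.23 m/s
Around a low, centrifugal force acts outward with Coriolis, so pressure-gradient force balances both:
(1/ρ)|∂P/∂n| = fV + V²/R  →  V² + fR·V − fR·V_g = 0
With fR = 1.29×10⁻⁴ × 916×10³ m = 118 m/s:
V = [−fR + √((fR)² + 4 fR V_g)]/2 = [−118 + √(118² + 4×118×6.23)]/2 = 5.93 m/s
Subgeostrophic (V < V_g = 6.23 m/s), as expected around a low.

5.9 m s⁻¹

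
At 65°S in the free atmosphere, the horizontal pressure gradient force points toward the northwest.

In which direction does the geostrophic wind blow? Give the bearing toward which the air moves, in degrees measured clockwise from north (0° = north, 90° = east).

The pressure-gradient force points toward the northwest (bearing 315°).
Geostrophic balance: in the Southern Hemisphere the Coriolis force deflects motion to the left, so the geostrophic wind blows 90° to the left of the pressure-gradient force (low pressure on the right).
Rotating 315° by 90° counterclockwise gives 225° — the wind blows toward the southwest.

225°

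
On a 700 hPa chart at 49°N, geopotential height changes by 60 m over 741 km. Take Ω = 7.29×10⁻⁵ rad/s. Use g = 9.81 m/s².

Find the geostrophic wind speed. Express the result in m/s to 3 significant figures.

7.22 m/s

Coriolis parameter at 49°N:
f = 2Ω sin φ = 2 × 7.29×10⁻⁵ × sin 49° = 1.10×10⁻⁴ s⁻¹
Height gradient: |∂Z/∂n| = 60 m / 741000 m = 8.10×10⁻⁵
On a pressure surface, geostrophic balance gives V_g = (g/f)|∂Z/∂n|:
V_g = 9.81 × 8.10×10⁻⁵ / 1.10×10⁻⁴ = 7.22 m/s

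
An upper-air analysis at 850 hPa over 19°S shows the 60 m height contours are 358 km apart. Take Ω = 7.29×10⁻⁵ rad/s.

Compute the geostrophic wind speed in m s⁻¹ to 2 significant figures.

35 m s⁻¹

Coriolis parameter at 19°S:
f = 2Ω sin φ = 2 × 7.29×10⁻⁵ × sin 19° = 4.75×10⁻⁵ s⁻¹
Height gradient: |∂Z/∂n| = 60 m / 358000 m = 1.68×10⁻⁴
On a pressure surface, geostrophic balance gives V_g = (g/f)|∂Z/∂n|:
V_g = 9.81 × 1.68×10⁻⁴ / 4.75×10⁻⁵ = 34.6 m/s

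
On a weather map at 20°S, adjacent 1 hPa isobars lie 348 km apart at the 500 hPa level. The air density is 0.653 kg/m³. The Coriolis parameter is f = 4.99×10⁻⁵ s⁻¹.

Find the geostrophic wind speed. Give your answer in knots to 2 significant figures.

17 knots

Pressure gradient: |∂P/∂n| = 100 Pa / 348000 m = 2.87×10⁻⁴ Pa/m
Geostrophic balance (pressure-gradient force = Coriolis force):
V_g = (1/(fρ)) |∂P/∂n| = 2.87×10⁻⁴ / (4.99×10⁻⁵ × 0.653) = 8.82 m/s
Converting: 8.82 m/s × 1.944 = 17 knots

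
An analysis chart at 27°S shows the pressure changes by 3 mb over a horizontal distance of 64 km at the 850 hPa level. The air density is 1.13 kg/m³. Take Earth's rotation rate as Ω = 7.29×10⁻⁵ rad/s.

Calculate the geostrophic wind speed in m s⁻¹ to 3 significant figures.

62.7 m s⁻¹

Coriolis parameter at 27°S:
f = 2Ω sin φ = 2 × 7.29×10⁻⁵ × sin 27° = 6.62×10⁻⁵ s⁻¹
Pressure gradient: |∂P/∂n| = 300 Pa / 64000 m = 4.69×10⁻³ Pa/m
Geostrophic balance (pressure-gradient force = Coriolis force):
V_g = (1/(fρ)) |∂P/∂n| = 4.69×10⁻³ / (6.62×10⁻⁵ × 1.13) = 62.7 m/s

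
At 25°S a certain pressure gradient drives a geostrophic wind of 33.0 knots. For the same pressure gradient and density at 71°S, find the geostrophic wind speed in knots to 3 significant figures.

14.8 knots

With the same pressure gradient and density, V_g ∝ 1/f ∝ 1/sin φ.
V₂ = V₁ · sin φ₁ / sin φ₂ = 33.0 × sin 25° / sin 71°
V₂ = 33.0 × 0.4226/0.9455 = 14.8 knots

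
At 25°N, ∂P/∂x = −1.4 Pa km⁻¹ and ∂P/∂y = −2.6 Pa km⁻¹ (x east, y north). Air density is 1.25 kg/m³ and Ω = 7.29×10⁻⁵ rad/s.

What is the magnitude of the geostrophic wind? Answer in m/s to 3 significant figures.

38.3 m/s

Coriolis parameter at 25°N:
f = 2Ω sin φ = 2 × 7.29×10⁻⁵ × sin 25° = 6.16×10⁻⁵ s⁻¹
Component geostrophic relations (x east, y north):
u_g = −(1/(fρ)) ∂P/∂y,  v_g = (1/(fρ)) ∂P/∂x
u_g = −(−2.6×10⁻³)/(6.16×10⁻⁵ × 1.25) = 33.8 m/s;  v_g = (−1.4×10⁻³)/(6.16×10⁻⁵ × 1.25) = −18.2 m/s
|V_g| = √(u_g² + v_g²) = 38.3 m/s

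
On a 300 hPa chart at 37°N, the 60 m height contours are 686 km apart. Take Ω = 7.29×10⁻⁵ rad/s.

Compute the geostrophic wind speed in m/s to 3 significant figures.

Coriolis parameter at 37°N:
f = 2Ω sin φ = 2 × 7.29×10⁻⁵ × sin 37° = 8.77×10⁻⁵ s⁻¹
Height gradient: |∂Z/∂n| = 60 m / 686000 m = 8.75×10⁻⁵
On a pressure surface, geostrophic balance gives V_g = (g/f)|∂Z/∂n|:
V_g = 9.81 × 8.75×10⁻⁵ / 8.77×10⁻⁵ = 9.78 m/s

9.78 m/s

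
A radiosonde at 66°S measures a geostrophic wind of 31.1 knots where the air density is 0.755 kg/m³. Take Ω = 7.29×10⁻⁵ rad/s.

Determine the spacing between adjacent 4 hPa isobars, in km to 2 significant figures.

250 km

Coriolis parameter at 66°S:
f = 2Ω sin φ = 2 × 7.29×10⁻⁵ × sin 66° = 1.33×10⁻⁴ s⁻¹
Wind speed in SI: 31.1 knots = 16.0 m/s
Geostrophic balance rearranged: |∂P/∂n| = f ρ V_g
|∂P/∂n| = 1.33×10⁻⁴ × 0.755 × 16.0 = 1.61×10⁻³ Pa/m
Isobar spacing: Δn = ΔP/|∂P/∂n| = 400 Pa / 1.61×10⁻³ Pa/m = 248615 m ≈ 250 km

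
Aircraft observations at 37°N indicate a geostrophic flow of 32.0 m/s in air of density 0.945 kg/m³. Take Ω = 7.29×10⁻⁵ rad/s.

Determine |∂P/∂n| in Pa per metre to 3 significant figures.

2.65×10⁻³ Pa/m

Coriolis parameter at 37°N:
f = 2Ω sin φ = 2 × 7.29×10⁻⁵ × sin 37° = 8.77×10⁻⁵ s⁻¹
Geostrophic balance rearranged: |∂P/∂n| = f ρ V_g
|∂P/∂n| = 8.77×10⁻⁵ × 0.945 × 32.0 = 2.65×10⁻³ Pa/m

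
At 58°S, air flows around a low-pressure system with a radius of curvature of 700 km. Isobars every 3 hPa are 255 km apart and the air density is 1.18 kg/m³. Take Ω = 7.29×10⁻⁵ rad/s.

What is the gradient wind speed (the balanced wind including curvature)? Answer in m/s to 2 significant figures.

7.4 m/s

Coriolis parameter at 58°S:
f = 2Ω sin φ = 2 × 7.29×10⁻⁵ × sin 58° = 1.24×10⁻⁴ s⁻¹
Pressure gradient: |∂P/∂n| = 300 Pa / 255000 m = 1.18×10⁻³ Pa/m
Geostrophic speed: V_g = |∂P/∂n|/(fρ) = 1.18×10⁻³/(1.24×10⁻⁴ × 1.18) = 8.06 m/s
Around a low, centrifugal force acts outward with Coriolis, so pressure-gradient force balances both:
(1/ρ)|∂P/∂n| = fV + V²/R  →  V² + fR·V − fR·V_g = 0
With fR = 1.24×10⁻⁴ × 700×10³ m = 86.6 m/s:
V = [−fR + √((fR)² + 4 fR V_g)]/2 = [−86.6 + √(86.6² + 4×86.6×8.06)]/2 = 7.43 m/s
Subgeostrophic (V < V_g = 8.06 m/s), as expected around a low.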